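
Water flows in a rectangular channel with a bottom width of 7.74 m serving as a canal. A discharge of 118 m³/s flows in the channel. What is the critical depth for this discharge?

For a rectangular channel, critical depth y_c = (q²/g)^(1/3) where q = Q/b = 118/7.74 = 15.25 m²/s.
So y_c = (15.25²/9.81)^(1/3) = 2.87 m.

y_c = 2.87 m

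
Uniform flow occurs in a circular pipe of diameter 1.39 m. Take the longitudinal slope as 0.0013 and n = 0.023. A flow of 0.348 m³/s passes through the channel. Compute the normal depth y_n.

Manning's equation rearranged: A R^(2/3) = nQ / (1·√S) = 0.023 × 0.348 / (√0.0013) = 0.222.
Trying y = 0.412 m: A R^(2/3) = 0.1435 — too small.
Trying y = 0.583 m: A R^(2/3) = 0.2755 — too large.
Trying y = 0.518 m: A R^(2/3) = 0.2218 — ≈ 0.222.

y_n = 0.518 m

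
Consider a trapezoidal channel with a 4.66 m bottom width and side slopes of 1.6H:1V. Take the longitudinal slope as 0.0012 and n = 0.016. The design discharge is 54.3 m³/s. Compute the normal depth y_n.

y_n = 2.33 m

Manning's equation rearranged: A R^(2/3) = nQ / (1·√S) = 0.016 × 54.3 / (√0.0012) = 25.08.
At y = 2.77 m: A R^(2/3) = 35.4 — high.
At y = 1.79 m: A R^(2/3) = 15.04 — low.
At y = 2.33 m: A R^(2/3) = 25.07 — matches.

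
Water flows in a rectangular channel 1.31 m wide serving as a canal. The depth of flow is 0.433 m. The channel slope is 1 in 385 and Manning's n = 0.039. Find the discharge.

Flow area A = b·y = 1.31 × 0.433 = 0.5672 m². Wetted perimeter P = b + 2y = 1.31 + 2×0.433 = 2.176 m.
Hydraulic radius R = A/P = 0.5672/2.176 = 0.2607 m.
Manning's equation: Q = (1/n) A R^(2/3) S^(1/2) = (1/0.039) × 0.5672 × 0.2607^(2/3) × 0.002597^(1/2) = 0.302 m³/s.

Q = 0.302 m³/s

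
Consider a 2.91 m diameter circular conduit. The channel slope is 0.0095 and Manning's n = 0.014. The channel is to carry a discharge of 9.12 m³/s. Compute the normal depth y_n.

y_n = 0.978 m

Manning's equation rearranged: A R^(2/3) = nQ / (1·√S) = 0.014 × 9.12 / (√0.0095) = 1.31.
Trying y = 1.19 m: A R^(2/3) = 1.887 — high.
Trying y = 0.682 m: A R^(2/3) = 0.6481 — low.
Trying y = 0.978 m: A R^(2/3) = 1.31 — close enough.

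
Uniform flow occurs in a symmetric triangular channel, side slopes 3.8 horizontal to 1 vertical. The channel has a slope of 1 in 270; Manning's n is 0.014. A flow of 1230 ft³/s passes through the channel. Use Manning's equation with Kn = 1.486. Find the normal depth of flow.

Manning's equation rearranged: A R^(2/3) = nQ / (1.486·√S) = 0.014 × 1230 / (1.486 × √0.003704) = 190.4.
Trying y = 4.04 ft: A R^(2/3) = 96.92 — low.
Trying y = 6.05 ft: A R^(2/3) = 284.5 — high.
Trying y = 5.2 ft: A R^(2/3) = 190 — close enough.

y_n = 5.2 ft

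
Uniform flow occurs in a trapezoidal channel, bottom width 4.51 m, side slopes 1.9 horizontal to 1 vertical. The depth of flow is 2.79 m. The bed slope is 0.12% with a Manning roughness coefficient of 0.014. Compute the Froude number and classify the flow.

With bottom width b = 4.51 m and side slope z = 1.9: A = (b + zy)y = (4.51 + 1.9×2.79)×2.79 = 27.37 m²; P = b + 2y√(1+z²) = 4.51 + 2×2.79×2.147 = 16.49 m.
Hydraulic radius R = A/P = 27.37/16.49 = 1.66 m.
V = (1/n) R^(2/3) √S = (1/0.014) × 1.66^(2/3) × √0.0012 = 3.469 m/s. Hydraulic depth D_h = A/T = 27.37/15.11 = 1.811 m.
Froude number Fr = V/√(g·D_h) = 3.469/√(9.81×1.811) = 0.823, which is less than 1, so the flow is subcritical.

subcritical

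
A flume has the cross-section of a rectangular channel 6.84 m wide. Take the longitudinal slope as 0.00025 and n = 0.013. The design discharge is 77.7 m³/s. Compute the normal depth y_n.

Manning's equation rearranged: A R^(2/3) = nQ / (1·√S) = 0.013 × 77.7 / (√0.00025) = 63.88.
Trying y = 4.46 m: A R^(2/3) = 47.38 — too small.
Trying y = 6.75 m: A R^(2/3) = 79.74 — too large.
Trying y = 5.64 m: A R^(2/3) = 63.84 — ≈ 63.88.

y_n = 5.64 m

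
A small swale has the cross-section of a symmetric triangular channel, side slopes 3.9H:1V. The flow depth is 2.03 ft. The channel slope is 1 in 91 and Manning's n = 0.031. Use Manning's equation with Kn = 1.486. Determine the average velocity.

For a triangular section with side slope z = 3.9: A = zy² = 3.9×2.03² = 16.07 ft²; P = 2y√(1+z²) = 2×2.03×4.026 = 16.35 ft.
Hydraulic radius R = A/P = 16.07/16.35 = 0.9832 ft.
From Manning's equation, V = (1.486/n) R^(2/3) S^(1/2) = (1.486/0.031) × 0.9832^(2/3) × 0.01099^(1/2) = 4.97 ft/s.

V = 4.97 ft/s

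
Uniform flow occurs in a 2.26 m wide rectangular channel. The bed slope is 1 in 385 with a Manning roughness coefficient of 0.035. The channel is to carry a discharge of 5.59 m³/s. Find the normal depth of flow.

y_n = 2.09 m

Manning's equation rearranged: A R^(2/3) = nQ / (1·√S) = 0.035 × 5.59 / (√0.002597) = 3.839.
Trying y = 2.43 m: A R^(2/3) = 4.619 — too large.
Trying y = 1.8 m: A R^(2/3) = 3.189 — too small.
Trying y = 2.09 m: A R^(2/3) = 3.841 — matches.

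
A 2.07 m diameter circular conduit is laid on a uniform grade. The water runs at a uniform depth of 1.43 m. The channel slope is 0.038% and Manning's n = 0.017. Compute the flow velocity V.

For a circular section of diameter D = 2.07 m at depth y = 1.43 m, the central angle is θ = 2 arccos(1 − 2y/D) = 3.925 rad. Then A = (D²/8)(θ − sin θ) = 2.48 m² and P = Dθ/2 = 4.062 m.
Hydraulic radius R = A/P = 2.48/4.062 = 0.6105 m.
From Manning's equation, V = (1/n) R^(2/3) S^(1/2) = (1/0.017) × 0.6105^(2/3) × 0.00038^(1/2) = 0.825 m/s.

V = 0.825 m/s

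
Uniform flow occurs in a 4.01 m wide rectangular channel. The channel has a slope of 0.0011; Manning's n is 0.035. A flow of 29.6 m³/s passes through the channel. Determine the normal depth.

y_n = 5.95 m

Manning's equation rearranged: A R^(2/3) = nQ / (1·√S) = 0.035 × 29.6 / (√0.0011) = 31.24.
At y = 7.43 m: A R^(2/3) = 40.4 — too large.
At y = 5.28 m: A R^(2/3) = 27.16 — too small.
At y = 5.95 m: A R^(2/3) = 31.26 — ≈ 31.24.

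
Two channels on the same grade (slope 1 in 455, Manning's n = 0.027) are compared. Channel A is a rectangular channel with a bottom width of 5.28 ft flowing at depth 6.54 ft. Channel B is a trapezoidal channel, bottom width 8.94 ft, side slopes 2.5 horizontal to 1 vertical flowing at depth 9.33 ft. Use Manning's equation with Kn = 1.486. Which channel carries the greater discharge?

Channel A: Flow area A = b·y = 5.28 × 6.54 = 34.53 ft². Wetted perimeter P = b + 2y = 5.28 + 2×6.54 = 18.36 ft. Hydraulic radius R = A/P = 34.53/18.36 = 1.881 ft. Q_A = (1.486/0.027)·34.53·1.881^(2/3)·√0.002198 = 135.8 ft³/s.
Channel B: With bottom width b = 8.94 ft and side slope z = 2.5: A = (b + zy)y = (8.94 + 2.5×9.33)×9.33 = 301 ft²; P = b + 2y√(1+z²) = 8.94 + 2×9.33×2.693 = 59.18 ft. Hydraulic radius R = A/P = 301/59.18 = 5.086 ft. Q_B = (1.486/0.027)·301·5.086^(2/3)·√0.002198 = 2297 ft³/s.
Q_A = 135.8 ft³/s vs Q_B = 2297 ft³/s, so channel B carries more.

channel B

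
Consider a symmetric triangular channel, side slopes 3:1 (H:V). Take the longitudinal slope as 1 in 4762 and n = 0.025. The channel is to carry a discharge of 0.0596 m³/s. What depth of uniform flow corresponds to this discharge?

y_n = 0.34 m

Manning's equation rearranged: A R^(2/3) = nQ / (1·√S) = 0.025 × 0.0596 / (√0.00021) = 0.1028.
At y = 0.298 m: A R^(2/3) = 0.07229 — low.
At y = 0.435 m: A R^(2/3) = 0.1982 — high.
At y = 0.34 m: A R^(2/3) = 0.1028 — ≈ 0.1028.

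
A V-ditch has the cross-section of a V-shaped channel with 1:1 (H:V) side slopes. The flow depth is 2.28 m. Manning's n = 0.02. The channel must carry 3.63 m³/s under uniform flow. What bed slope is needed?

For a triangular section with side slope z = 1: A = zy² = 1×2.28² = 5.198 m²; P = 2y√(1+z²) = 2×2.28×1.414 = 6.449 m.
Hydraulic radius R = A/P = 5.198/6.449 = 0.8061 m.
From Manning's equation, S = [nQ / (1 A R^(2/3))]² = [0.02 × 3.63 / (1 × 5.198 × 0.8061^(2/3))]² = 0.00026.

S = 0.00026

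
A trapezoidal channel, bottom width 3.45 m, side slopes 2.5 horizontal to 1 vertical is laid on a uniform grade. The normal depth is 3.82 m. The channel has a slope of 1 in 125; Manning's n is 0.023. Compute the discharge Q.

With bottom width b = 3.45 m and side slope z = 2.5: A = (b + zy)y = (3.45 + 2.5×3.82)×3.82 = 49.66 m²; P = b + 2y√(1+z²) = 3.45 + 2×3.82×2.693 = 24.02 m.
Hydraulic radius R = A/P = 49.66/24.02 = 2.067 m.
Manning's equation: Q = (1/n) A R^(2/3) S^(1/2) = (1/0.023) × 49.66 × 2.067^(2/3) × 0.008^(1/2) = 313 m³/s.

Q = 313 m³/s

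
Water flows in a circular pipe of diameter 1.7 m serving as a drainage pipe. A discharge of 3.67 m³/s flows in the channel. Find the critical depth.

At critical depth, Q² T / (g A³) = 1, i.e. A³/T = Q²/g = 3.67²/9.81 = 1.373.
At y = 0.732 m: A³/T = 0.4854 — too small.
At y = 1.11 m: A³/T = 2.391 — too large.
At y = 0.961 m: A³/T = 1.374 — ≈ 1.373.

y_c = 0.961 m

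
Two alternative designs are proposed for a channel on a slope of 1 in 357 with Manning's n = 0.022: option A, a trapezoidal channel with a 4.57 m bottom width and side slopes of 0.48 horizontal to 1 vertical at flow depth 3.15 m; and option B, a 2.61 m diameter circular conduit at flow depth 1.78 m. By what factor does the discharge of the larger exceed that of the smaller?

Channel A: With bottom width b = 4.57 m and side slope z = 0.48: A = (b + zy)y = (4.57 + 0.48×3.15)×3.15 = 19.16 m²; P = b + 2y√(1+z²) = 4.57 + 2×3.15×1.109 = 11.56 m. Hydraulic radius R = A/P = 19.16/11.56 = 1.658 m. Q_A = (1/0.022)·19.16·1.658^(2/3)·√0.002801 = 64.55 m³/s.
Channel B: For a circular section of diameter D = 2.61 m at depth y = 1.78 m, the central angle is θ = 2 arccos(1 − 2y/D) = 3.887 rad. Then A = (D²/8)(θ − sin θ) = 3.887 m² and P = Dθ/2 = 5.072 m. Hydraulic radius R = A/P = 3.887/5.072 = 0.7663 m. Q_B = (1/0.022)·3.887·0.7663^(2/3)·√0.002801 = 7.831 m³/s.
The larger discharge is 64.55 m³/s and the smaller is 7.831 m³/s; the ratio is 8.24.

8.24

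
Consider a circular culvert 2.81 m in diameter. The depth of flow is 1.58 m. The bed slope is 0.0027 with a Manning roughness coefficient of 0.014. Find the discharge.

Q = 11 m³/s

For a circular section of diameter D = 2.81 m at depth y = 1.58 m, the central angle is θ = 2 arccos(1 − 2y/D) = 3.391 rad. Then A = (D²/8)(θ − sin θ) = 3.591 m² and P = Dθ/2 = 4.765 m.
Hydraulic radius R = A/P = 3.591/4.765 = 0.7537 m.
Manning's equation: Q = (1/n) A R^(2/3) S^(1/2) = (1/0.014) × 3.591 × 0.7537^(2/3) × 0.0027^(1/2) = 11 m³/s.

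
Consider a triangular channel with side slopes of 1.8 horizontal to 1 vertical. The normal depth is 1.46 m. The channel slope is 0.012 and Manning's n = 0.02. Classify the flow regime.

For a triangular section with side slope z = 1.8: A = zy² = 1.8×1.46² = 3.837 m²; P = 2y√(1+z²) = 2×1.46×2.059 = 6.013 m.
Hydraulic radius R = A/P = 3.837/6.013 = 0.6381 m.
V = (1/n) R^(2/3) √S = (1/0.02) × 0.6381^(2/3) × √0.012 = 4.06 m/s. Hydraulic depth D_h = A/T = 3.837/5.256 = 0.73 m.
Froude number Fr = V/√(g·D_h) = 4.06/√(9.81×0.73) = 1.52, which is greater than 1, so the flow is supercritical.

supercritical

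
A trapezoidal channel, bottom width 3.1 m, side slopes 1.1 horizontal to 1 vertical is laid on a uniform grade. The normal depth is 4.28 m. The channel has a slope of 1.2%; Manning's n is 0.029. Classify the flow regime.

supercritical

With bottom width b = 3.1 m and side slope z = 1.1: A = (b + zy)y = (3.1 + 1.1×4.28)×4.28 = 33.42 m²; P = b + 2y√(1+z²) = 3.1 + 2×4.28×1.487 = 15.83 m.
Hydraulic radius R = A/P = 33.42/15.83 = 2.112 m.
V = (1/n) R^(2/3) √S = (1/0.029) × 2.112^(2/3) × √0.012 = 6.217 m/s. Hydraulic depth D_h = A/T = 33.42/12.52 = 2.67 m.
Froude number Fr = V/√(g·D_h) = 6.217/√(9.81×2.67) = 1.21, which is greater than 1, so the flow is supercritical.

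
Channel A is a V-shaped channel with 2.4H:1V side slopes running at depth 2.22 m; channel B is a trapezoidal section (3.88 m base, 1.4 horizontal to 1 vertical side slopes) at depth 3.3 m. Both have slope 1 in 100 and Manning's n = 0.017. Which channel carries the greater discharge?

Channel A: For a triangular section with side slope z = 2.4: A = zy² = 2.4×2.22² = 11.83 m²; P = 2y√(1+z²) = 2×2.22×2.6 = 11.54 m. Hydraulic radius R = A/P = 11.83/11.54 = 1.025 m. Q_A = (1/0.017)·11.83·1.025^(2/3)·√0.01 = 70.71 m³/s.
Channel B: With bottom width b = 3.88 m and side slope z = 1.4: A = (b + zy)y = (3.88 + 1.4×3.3)×3.3 = 28.05 m²; P = b + 2y√(1+z²) = 3.88 + 2×3.3×1.72 = 15.24 m. Hydraulic radius R = A/P = 28.05/15.24 = 1.841 m. Q_B = (1/0.017)·28.05·1.841^(2/3)·√0.01 = 247.9 m³/s.
Q_A = 70.71 m³/s vs Q_B = 247.9 m³/s, so channel B carries more.

channel B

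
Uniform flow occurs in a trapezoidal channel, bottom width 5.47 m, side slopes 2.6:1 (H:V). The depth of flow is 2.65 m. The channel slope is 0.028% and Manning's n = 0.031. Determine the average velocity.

With bottom width b = 5.47 m and side slope z = 2.6: A = (b + zy)y = (5.47 + 2.6×2.65)×2.65 = 32.75 m²; P = b + 2y√(1+z²) = 5.47 + 2×2.65×2.786 = 20.23 m.
Hydraulic radius R = A/P = 32.75/20.23 = 1.619 m.
From Manning's equation, V = (1/n) R^(2/3) S^(1/2) = (1/0.031) × 1.619^(2/3) × 0.00028^(1/2) = 0.744 m/s.

V = 0.744 m/s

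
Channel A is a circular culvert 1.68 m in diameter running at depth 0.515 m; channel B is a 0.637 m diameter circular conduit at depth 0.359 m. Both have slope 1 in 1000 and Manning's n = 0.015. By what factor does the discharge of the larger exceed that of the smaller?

Channel A: For a circular section of diameter D = 1.68 m at depth y = 0.515 m, the central angle is θ = 2 arccos(1 − 2y/D) = 2.347 rad. Then A = (D²/8)(θ − sin θ) = 0.5763 m² and P = Dθ/2 = 1.972 m. Hydraulic radius R = A/P = 0.5763/1.972 = 0.2923 m. Q_A = (1/0.015)·0.5763·0.2923^(2/3)·√0.001 = 0.5351 m³/s.
Channel B: For a circular section of diameter D = 0.637 m at depth y = 0.359 m, the central angle is θ = 2 arccos(1 − 2y/D) = 3.397 rad. Then A = (D²/8)(θ − sin θ) = 0.1851 m² and P = Dθ/2 = 1.082 m. Hydraulic radius R = A/P = 0.1851/1.082 = 0.1711 m. Q_B = (1/0.015)·0.1851·0.1711^(2/3)·√0.001 = 0.1202 m³/s.
The larger discharge is 0.5351 m³/s and the smaller is 0.1202 m³/s; the ratio is 4.45.

4.45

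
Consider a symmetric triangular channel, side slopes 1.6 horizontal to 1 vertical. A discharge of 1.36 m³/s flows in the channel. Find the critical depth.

y_c = 0.682 m

At critical depth, Q² T / (g A³) = 1, i.e. A³/T = Q²/g = 1.36²/9.81 = 0.1885.
At y = 0.6 m: A³/T = 0.09953 — low.
At y = 0.682 m: A³/T = 0.1889 — close enough.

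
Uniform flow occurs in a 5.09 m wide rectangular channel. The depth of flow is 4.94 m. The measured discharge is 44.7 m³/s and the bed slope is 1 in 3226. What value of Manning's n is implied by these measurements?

n = 0.014

Flow area A = b·y = 5.09 × 4.94 = 25.14 m². Wetted perimeter P = b + 2y = 5.09 + 2×4.94 = 14.97 m.
Hydraulic radius R = A/P = 25.14/14.97 = 1.68 m.
Rearranging Manning's equation: n = (1/Q) A R^(2/3) S^(1/2) = (1/44.7) × 25.14 × 1.68^(2/3) × √0.00031 = 0.014.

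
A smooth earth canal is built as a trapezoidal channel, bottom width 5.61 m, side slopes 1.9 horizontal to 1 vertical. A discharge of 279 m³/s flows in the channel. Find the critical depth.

y_c = 4.11 m

At critical depth, Q² T / (g A³) = 1, i.e. A³/T = Q²/g = 279²/9.81 = 7935.
Try y = 3.05 m: A³/T = 2447 — low.
Try y = 4.47 m: A³/T = 11090 — high.
Try y = 4.11 m: A³/T = 7903 — ≈ 7935.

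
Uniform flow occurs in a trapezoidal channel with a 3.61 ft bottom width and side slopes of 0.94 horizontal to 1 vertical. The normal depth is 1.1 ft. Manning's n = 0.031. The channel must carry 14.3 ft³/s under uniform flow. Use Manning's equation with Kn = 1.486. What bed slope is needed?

With bottom width b = 3.61 ft and side slope z = 0.94: A = (b + zy)y = (3.61 + 0.94×1.1)×1.1 = 5.108 ft²; P = b + 2y√(1+z²) = 3.61 + 2×1.1×1.372 = 6.629 ft.
Hydraulic radius R = A/P = 5.108/6.629 = 0.7706 ft.
From Manning's equation, S = [nQ / (1.486 A R^(2/3))]² = [0.031 × 14.3 / (1.486 × 5.108 × 0.7706^(2/3))]² = 0.00483.

S = 0.00483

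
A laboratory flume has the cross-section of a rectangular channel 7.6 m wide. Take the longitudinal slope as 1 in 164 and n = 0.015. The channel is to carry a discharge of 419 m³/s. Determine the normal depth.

y_n = 6.03 m

Manning's equation rearranged: A R^(2/3) = nQ / (1·√S) = 0.015 × 419 / (√0.006098) = 80.49.
Trying y = 7.02 m: A R^(2/3) = 97.37 — over.
Trying y = 4.97 m: A R^(2/3) = 62.99 — short.
Trying y = 6.03 m: A R^(2/3) = 80.57 — matches.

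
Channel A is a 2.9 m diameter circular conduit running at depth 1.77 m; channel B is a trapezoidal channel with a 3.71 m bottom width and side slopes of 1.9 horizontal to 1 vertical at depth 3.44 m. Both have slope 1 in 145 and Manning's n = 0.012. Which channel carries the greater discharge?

channel B

Channel A: For a circular section of diameter D = 2.9 m at depth y = 1.77 m, the central angle is θ = 2 arccos(1 − 2y/D) = 3.587 rad. Then A = (D²/8)(θ − sin θ) = 4.223 m² and P = Dθ/2 = 5.201 m. Hydraulic radius R = A/P = 4.223/5.201 = 0.812 m. Q_A = (1/0.012)·4.223·0.812^(2/3)·√0.006897 = 25.44 m³/s.
Channel B: With bottom width b = 3.71 m and side slope z = 1.9: A = (b + zy)y = (3.71 + 1.9×3.44)×3.44 = 35.25 m²; P = b + 2y√(1+z²) = 3.71 + 2×3.44×2.147 = 18.48 m. Hydraulic radius R = A/P = 35.25/18.48 = 1.907 m. Q_B = (1/0.012)·35.25·1.907^(2/3)·√0.006897 = 375.1 m³/s.
Q_A = 25.44 m³/s vs Q_B = 375.1 m³/s, so channel B carries more.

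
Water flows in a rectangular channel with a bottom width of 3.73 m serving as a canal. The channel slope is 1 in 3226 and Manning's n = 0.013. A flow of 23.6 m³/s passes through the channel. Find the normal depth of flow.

Manning's equation rearranged: A R^(2/3) = nQ / (1·√S) = 0.013 × 23.6 / (√0.00031) = 17.43.
Trying y = 2.8 m: A R^(2/3) = 11.26 — low.
Trying y = 4.7 m: A R^(2/3) = 21.26 — high.
Trying y = 3.98 m: A R^(2/3) = 17.41 — matches.

y_n = 3.98 m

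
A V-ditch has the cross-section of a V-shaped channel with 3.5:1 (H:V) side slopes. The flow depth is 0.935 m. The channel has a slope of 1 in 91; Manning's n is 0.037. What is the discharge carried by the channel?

Q = 5.09 m³/s

For a triangular section with side slope z = 3.5: A = zy² = 3.5×0.935² = 3.06 m²; P = 2y√(1+z²) = 2×0.935×3.64 = 6.807 m.
Hydraulic radius R = A/P = 3.06/6.807 = 0.4495 m.
Manning's equation: Q = (1/n) A R^(2/3) S^(1/2) = (1/0.037) × 3.06 × 0.4495^(2/3) × 0.01099^(1/2) = 5.09 m³/s.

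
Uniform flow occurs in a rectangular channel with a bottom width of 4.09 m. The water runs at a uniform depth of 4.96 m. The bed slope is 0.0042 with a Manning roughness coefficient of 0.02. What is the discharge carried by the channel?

Q = 84.1 m³/s

Flow area A = b·y = 4.09 × 4.96 = 20.29 m². Wetted perimeter P = b + 2y = 4.09 + 2×4.96 = 14.01 m.
Hydraulic radius R = A/P = 20.29/14.01 = 1.448 m.
Manning's equation: Q = (1/n) A R^(2/3) S^(1/2) = (1/0.02) × 20.29 × 1.448^(2/3) × 0.0042^(1/2) = 84.1 m³/s.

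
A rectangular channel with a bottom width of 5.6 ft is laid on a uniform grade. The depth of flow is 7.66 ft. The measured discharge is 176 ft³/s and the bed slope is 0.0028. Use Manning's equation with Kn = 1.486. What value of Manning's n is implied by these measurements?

Flow area A = b·y = 5.6 × 7.66 = 42.9 ft². Wetted perimeter P = b + 2y = 5.6 + 2×7.66 = 20.92 ft.
Hydraulic radius R = A/P = 42.9/20.92 = 2.05 ft.
Rearranging Manning's equation: n = (1.486/Q) A R^(2/3) S^(1/2) = (1.486/176) × 42.9 × 2.05^(2/3) × √0.0028 = 0.0309.

n = 0.0309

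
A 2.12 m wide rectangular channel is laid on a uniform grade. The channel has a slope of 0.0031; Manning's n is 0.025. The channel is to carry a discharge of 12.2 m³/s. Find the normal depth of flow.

y_n = 3.03 m

Manning's equation rearranged: A R^(2/3) = nQ / (1·√S) = 0.025 × 12.2 / (√0.0031) = 5.478.
Try y = 3.36 m: A R^(2/3) = 6.168 — high.
Try y = 2.53 m: A R^(2/3) = 4.416 — low.
Try y = 3.03 m: A R^(2/3) = 5.468 — matches.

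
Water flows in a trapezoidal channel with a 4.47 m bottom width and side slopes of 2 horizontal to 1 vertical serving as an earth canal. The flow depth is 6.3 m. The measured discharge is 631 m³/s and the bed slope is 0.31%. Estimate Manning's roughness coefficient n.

n = 0.021

With bottom width b = 4.47 m and side slope z = 2: A = (b + zy)y = (4.47 + 2×6.3)×6.3 = 107.5 m²; P = b + 2y√(1+z²) = 4.47 + 2×6.3×2.236 = 32.64 m.
Hydraulic radius R = A/P = 107.5/32.64 = 3.294 m.
Rearranging Manning's equation: n = (1/Q) A R^(2/3) S^(1/2) = (1/631) × 107.5 × 3.294^(2/3) × √0.0031 = 0.021.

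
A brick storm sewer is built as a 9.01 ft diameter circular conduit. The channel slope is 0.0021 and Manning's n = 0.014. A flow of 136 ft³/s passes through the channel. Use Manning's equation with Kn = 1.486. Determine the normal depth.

y_n = 3.1 ft

Manning's equation rearranged: A R^(2/3) = nQ / (1.486·√S) = 0.014 × 136 / (1.486 × √0.0021) = 27.96.
At y = 3.58 ft: A R^(2/3) = 36.47 — over.
At y = 2.25 ft: A R^(2/3) = 14.97 — short.
At y = 3.1 ft: A R^(2/3) = 27.89 — ≈ 27.96.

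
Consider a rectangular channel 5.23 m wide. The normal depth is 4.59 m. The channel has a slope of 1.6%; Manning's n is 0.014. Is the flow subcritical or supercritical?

Flow area A = b·y = 5.23 × 4.59 = 24.01 m². Wetted perimeter P = b + 2y = 5.23 + 2×4.59 = 14.41 m.
Hydraulic radius R = A/P = 24.01/14.41 = 1.666 m.
V = (1/n) R^(2/3) √S = (1/0.014) × 1.666^(2/3) × √0.016 = 12.7 m/s. Hydraulic depth D_h = A/T = 24.01/5.23 = 4.59 m.
Froude number Fr = V/√(g·D_h) = 12.7/√(9.81×4.59) = 1.89, which is greater than 1, so the flow is supercritical.

supercritical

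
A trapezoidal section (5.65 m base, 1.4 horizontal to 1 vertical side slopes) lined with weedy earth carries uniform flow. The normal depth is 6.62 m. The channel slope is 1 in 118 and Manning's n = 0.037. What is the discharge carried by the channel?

Q = 564 m³/s

With bottom width b = 5.65 m and side slope z = 1.4: A = (b + zy)y = (5.65 + 1.4×6.62)×6.62 = 98.76 m²; P = b + 2y√(1+z²) = 5.65 + 2×6.62×1.72 = 28.43 m.
Hydraulic radius R = A/P = 98.76/28.43 = 3.474 m.
Manning's equation: Q = (1/n) A R^(2/3) S^(1/2) = (1/0.037) × 98.76 × 3.474^(2/3) × 0.008475^(1/2) = 564 m³/s.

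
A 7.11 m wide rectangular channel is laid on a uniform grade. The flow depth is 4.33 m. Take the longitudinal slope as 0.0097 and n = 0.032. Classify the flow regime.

subcritical

Flow area A = b·y = 7.11 × 4.33 = 30.79 m². Wetted perimeter P = b + 2y = 7.11 + 2×4.33 = 15.77 m.
Hydraulic radius R = A/P = 30.79/15.77 = 1.952 m.
V = (1/n) R^(2/3) √S = (1/0.032) × 1.952^(2/3) × √0.0097 = 4.808 m/s. Hydraulic depth D_h = A/T = 30.79/7.11 = 4.33 m.
Froude number Fr = V/√(g·D_h) = 4.808/√(9.81×4.33) = 0.738, which is less than 1, so the flow is subcritical.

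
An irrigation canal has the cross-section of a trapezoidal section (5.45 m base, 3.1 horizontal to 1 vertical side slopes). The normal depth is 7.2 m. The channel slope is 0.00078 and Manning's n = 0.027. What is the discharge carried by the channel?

With bottom width b = 5.45 m and side slope z = 3.1: A = (b + zy)y = (5.45 + 3.1×7.2)×7.2 = 199.9 m²; P = b + 2y√(1+z²) = 5.45 + 2×7.2×3.257 = 52.36 m.
Hydraulic radius R = A/P = 199.9/52.36 = 3.819 m.
Manning's equation: Q = (1/n) A R^(2/3) S^(1/2) = (1/0.027) × 199.9 × 3.819^(2/3) × 0.00078^(1/2) = 505 m³/s.

Q = 505 m³/s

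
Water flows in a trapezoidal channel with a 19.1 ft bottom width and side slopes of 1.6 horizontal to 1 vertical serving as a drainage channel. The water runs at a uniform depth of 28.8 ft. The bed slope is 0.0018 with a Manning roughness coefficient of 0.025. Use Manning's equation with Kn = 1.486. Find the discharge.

With bottom width b = 19.1 ft and side slope z = 1.6: A = (b + zy)y = (19.1 + 1.6×28.8)×28.8 = 1877 ft²; P = b + 2y√(1+z²) = 19.1 + 2×28.8×1.887 = 127.8 ft.
Hydraulic radius R = A/P = 1877/127.8 = 14.69 ft.
Manning's equation: Q = (1.486/n) A R^(2/3) S^(1/2) = (1.486/0.025) × 1877 × 14.69^(2/3) × 0.0018^(1/2) = 28400 ft³/s.

Q = 28400 ft³/s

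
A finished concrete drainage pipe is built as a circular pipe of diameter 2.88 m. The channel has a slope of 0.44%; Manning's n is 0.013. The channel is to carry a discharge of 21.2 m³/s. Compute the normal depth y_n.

y_n = 1.94 m

Manning's equation rearranged: A R^(2/3) = nQ / (1·√S) = 0.013 × 21.2 / (√0.0044) = 4.155.
At y = 1.66 m: A R^(2/3) = 3.303 — short.
At y = 2.31 m: A R^(2/3) = 5.128 — over.
At y = 1.94 m: A R^(2/3) = 4.161 — ≈ 4.155.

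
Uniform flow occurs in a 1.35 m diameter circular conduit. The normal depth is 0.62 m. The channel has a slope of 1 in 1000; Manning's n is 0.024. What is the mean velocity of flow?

For a circular section of diameter D = 1.35 m at depth y = 0.62 m, the central angle is θ = 2 arccos(1 − 2y/D) = 2.978 rad. Then A = (D²/8)(θ − sin θ) = 0.6415 m² and P = Dθ/2 = 2.01 m.
Hydraulic radius R = A/P = 0.6415/2.01 = 0.3191 m.
From Manning's equation, V = (1/n) R^(2/3) S^(1/2) = (1/0.024) × 0.3191^(2/3) × 0.001^(1/2) = 0.615 m/s.

V = 0.615 m/s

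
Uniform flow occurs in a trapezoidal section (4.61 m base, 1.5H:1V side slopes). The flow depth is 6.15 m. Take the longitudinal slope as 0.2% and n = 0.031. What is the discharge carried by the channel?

With bottom width b = 4.61 m and side slope z = 1.5: A = (b + zy)y = (4.61 + 1.5×6.15)×6.15 = 85.09 m²; P = b + 2y√(1+z²) = 4.61 + 2×6.15×1.803 = 26.78 m.
Hydraulic radius R = A/P = 85.09/26.78 = 3.177 m.
Manning's equation: Q = (1/n) A R^(2/3) S^(1/2) = (1/0.031) × 85.09 × 3.177^(2/3) × 0.002^(1/2) = 265 m³/s.

Q = 265 m³/s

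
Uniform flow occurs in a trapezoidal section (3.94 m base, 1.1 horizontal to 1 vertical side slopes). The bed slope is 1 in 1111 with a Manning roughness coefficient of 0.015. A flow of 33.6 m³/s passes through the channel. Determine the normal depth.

Manning's equation rearranged: A R^(2/3) = nQ / (1·√S) = 0.015 × 33.6 / (√0.0009001) = 16.8.
Trying y = 1.73 m: A R^(2/3) = 10.85 — too small.
Trying y = 2.19 m: A R^(2/3) = 16.82 — close enough.

y_n = 2.19 m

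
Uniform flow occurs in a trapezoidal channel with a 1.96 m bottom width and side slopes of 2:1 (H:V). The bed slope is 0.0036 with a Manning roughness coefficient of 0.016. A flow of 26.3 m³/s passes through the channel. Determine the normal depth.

Manning's equation rearranged: A R^(2/3) = nQ / (1·√S) = 0.016 × 26.3 / (√0.0036) = 7.013.
At y = 1.1 m: A R^(2/3) = 3.487 — short.
At y = 1.85 m: A R^(2/3) = 10.63 — over.
At y = 1.53 m: A R^(2/3) = 7.013 — matches.

y_n = 1.53 m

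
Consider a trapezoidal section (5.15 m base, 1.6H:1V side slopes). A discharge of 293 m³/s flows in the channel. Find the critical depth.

y_c = 4.5 m

At critical depth, Q² T / (g A³) = 1, i.e. A³/T = Q²/g = 293²/9.81 = 8751.
Try y = 5.23 m: A³/T = 16150 — high.
Try y = 4.5 m: A³/T = 8780 — matches.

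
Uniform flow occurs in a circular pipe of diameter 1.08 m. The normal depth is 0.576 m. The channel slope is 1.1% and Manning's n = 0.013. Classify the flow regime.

For a circular section of diameter D = 1.08 m at depth y = 0.576 m, the central angle is θ = 2 arccos(1 − 2y/D) = 3.275 rad. Then A = (D²/8)(θ − sin θ) = 0.4969 m² and P = Dθ/2 = 1.769 m.
Hydraulic radius R = A/P = 0.4969/1.769 = 0.281 m.
V = (1/n) R^(2/3) √S = (1/0.013) × 0.281^(2/3) × √0.011 = 3.461 m/s. Hydraulic depth D_h = A/T = 0.4969/1.078 = 0.4611 m.
Froude number Fr = V/√(g·D_h) = 3.461/√(9.81×0.4611) = 1.63, which is greater than 1, so the flow is supercritical.

supercritical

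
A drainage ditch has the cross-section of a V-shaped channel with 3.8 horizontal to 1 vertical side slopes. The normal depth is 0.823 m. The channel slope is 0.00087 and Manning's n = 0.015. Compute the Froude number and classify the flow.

For a triangular section with side slope z = 3.8: A = zy² = 3.8×0.823² = 2.574 m²; P = 2y√(1+z²) = 2×0.823×3.929 = 6.468 m.
Hydraulic radius R = A/P = 2.574/6.468 = 0.398 m.
V = (1/n) R^(2/3) √S = (1/0.015) × 0.398^(2/3) × √0.00087 = 1.064 m/s. Hydraulic depth D_h = A/T = 2.574/6.255 = 0.4115 m.
Froude number Fr = V/√(g·D_h) = 1.064/√(9.81×0.4115) = 0.53, which is less than 1, so the flow is subcritical.

subcritical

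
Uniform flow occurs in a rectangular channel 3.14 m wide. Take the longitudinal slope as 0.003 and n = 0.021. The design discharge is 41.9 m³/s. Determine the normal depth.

Manning's equation rearranged: A R^(2/3) = nQ / (1·√S) = 0.021 × 41.9 / (√0.003) = 16.06.
Trying y = 4.08 m: A R^(2/3) = 13.93 — low.
Trying y = 5.55 m: A R^(2/3) = 19.94 — high.
Trying y = 4.61 m: A R^(2/3) = 16.08 — matches.

y_n = 4.61 m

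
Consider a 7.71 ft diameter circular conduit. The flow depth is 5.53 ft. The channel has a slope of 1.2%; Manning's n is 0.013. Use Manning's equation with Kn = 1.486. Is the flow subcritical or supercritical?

supercritical

For a circular section of diameter D = 7.71 ft at depth y = 5.53 ft, the central angle is θ = 2 arccos(1 − 2y/D) = 4.041 rad. Then A = (D²/8)(θ − sin θ) = 35.84 ft² and P = Dθ/2 = 15.58 ft.
Hydraulic radius R = A/P = 35.84/15.58 = 2.301 ft.
V = (1.486/n) R^(2/3) √S = (1.486/0.013) × 2.301^(2/3) × √0.012 = 21.82 ft/s. Hydraulic depth D_h = A/T = 35.84/6.944 = 5.161 ft.
Froude number Fr = V/√(g·D_h) = 21.82/√(32.2×5.161) = 1.69, which is greater than 1, so the flow is supercritical.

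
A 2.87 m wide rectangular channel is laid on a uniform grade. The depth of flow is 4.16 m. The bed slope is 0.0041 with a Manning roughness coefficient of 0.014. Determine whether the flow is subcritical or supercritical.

Flow area A = b·y = 2.87 × 4.16 = 11.94 m². Wetted perimeter P = b + 2y = 2.87 + 2×4.16 = 11.19 m.
Hydraulic radius R = A/P = 11.94/11.19 = 1.067 m.
V = (1/n) R^(2/3) √S = (1/0.014) × 1.067^(2/3) × √0.0041 = 4.776 m/s. Hydraulic depth D_h = A/T = 11.94/2.87 = 4.16 m.
Froude number Fr = V/√(g·D_h) = 4.776/√(9.81×4.16) = 0.748, which is less than 1, so the flow is subcritical.

subcritical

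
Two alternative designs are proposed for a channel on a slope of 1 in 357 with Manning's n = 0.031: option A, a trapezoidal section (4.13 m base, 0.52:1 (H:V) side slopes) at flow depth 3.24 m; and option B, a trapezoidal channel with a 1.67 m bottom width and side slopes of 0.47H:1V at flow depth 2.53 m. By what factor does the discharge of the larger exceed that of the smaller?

3.64

Channel A: With bottom width b = 4.13 m and side slope z = 0.52: A = (b + zy)y = (4.13 + 0.52×3.24)×3.24 = 18.84 m²; P = b + 2y√(1+z²) = 4.13 + 2×3.24×1.127 = 11.43 m. Hydraulic radius R = A/P = 18.84/11.43 = 1.648 m. Q_A = (1/0.031)·18.84·1.648^(2/3)·√0.002801 = 44.87 m³/s.
Channel B: With bottom width b = 1.67 m and side slope z = 0.47: A = (b + zy)y = (1.67 + 0.47×2.53)×2.53 = 7.234 m²; P = b + 2y√(1+z²) = 1.67 + 2×2.53×1.105 = 7.261 m. Hydraulic radius R = A/P = 7.234/7.261 = 0.9962 m. Q_B = (1/0.031)·7.234·0.9962^(2/3)·√0.002801 = 12.32 m³/s.
The larger discharge is 44.87 m³/s and the smaller is 12.32 m³/s; the ratio is 3.64.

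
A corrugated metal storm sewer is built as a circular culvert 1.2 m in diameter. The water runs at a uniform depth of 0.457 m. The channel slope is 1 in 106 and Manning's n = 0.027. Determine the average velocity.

For a circular section of diameter D = 1.2 m at depth y = 0.457 m, the central angle is θ = 2 arccos(1 − 2y/D) = 2.66 rad. Then A = (D²/8)(θ − sin θ) = 0.3955 m² and P = Dθ/2 = 1.596 m.
Hydraulic radius R = A/P = 0.3955/1.596 = 0.2478 m.
From Manning's equation, V = (1/n) R^(2/3) S^(1/2) = (1/0.027) × 0.2478^(2/3) × 0.009434^(1/2) = 1.42 m/s.

V = 1.42 m/s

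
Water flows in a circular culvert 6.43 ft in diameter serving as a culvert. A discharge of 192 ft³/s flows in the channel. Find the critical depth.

At critical depth, Q² T / (g A³) = 1, i.e. A³/T = Q²/g = 192²/32.2 = 1145.
Try y = 4.14 ft: A³/T = 1753 — high.
Try y = 3.17 ft: A³/T = 630.7 — low.
Try y = 3.71 ft: A³/T = 1150 — ≈ 1145.

y_c = 3.71 ft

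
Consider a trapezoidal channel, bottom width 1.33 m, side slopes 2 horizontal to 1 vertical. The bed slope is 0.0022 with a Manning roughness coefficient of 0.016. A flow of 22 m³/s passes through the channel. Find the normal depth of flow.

Manning's equation rearranged: A R^(2/3) = nQ / (1·√S) = 0.016 × 22 / (√0.0022) = 7.505.
Try y = 1.25 m: A R^(2/3) = 3.745 — low.
Try y = 2.04 m: A R^(2/3) = 11.44 — high.
Try y = 1.7 m: A R^(2/3) = 7.497 — close enough.

y_n = 1.7 m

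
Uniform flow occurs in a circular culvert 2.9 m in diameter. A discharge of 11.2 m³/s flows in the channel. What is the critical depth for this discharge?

y_c = 1.46 m

At critical depth, Q² T / (g A³) = 1, i.e. A³/T = Q²/g = 11.2²/9.81 = 12.79.
At y = 1.09 m: A³/T = 4.161 — too small.
At y = 1.46 m: A³/T = 12.75 — close enough.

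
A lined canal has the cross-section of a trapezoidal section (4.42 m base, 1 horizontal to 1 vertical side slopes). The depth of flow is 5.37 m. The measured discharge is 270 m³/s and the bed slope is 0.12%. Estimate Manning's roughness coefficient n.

n = 0.013

With bottom width b = 4.42 m and side slope z = 1: A = (b + zy)y = (4.42 + 1×5.37)×5.37 = 52.57 m²; P = b + 2y√(1+z²) = 4.42 + 2×5.37×1.414 = 19.61 m.
Hydraulic radius R = A/P = 52.57/19.61 = 2.681 m.
Rearranging Manning's equation: n = (1/Q) A R^(2/3) S^(1/2) = (1/270) × 52.57 × 2.681^(2/3) × √0.0012 = 0.013.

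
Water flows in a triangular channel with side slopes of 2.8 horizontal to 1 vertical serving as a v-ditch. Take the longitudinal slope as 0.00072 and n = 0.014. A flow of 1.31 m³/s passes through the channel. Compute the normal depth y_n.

Manning's equation rearranged: A R^(2/3) = nQ / (1·√S) = 0.014 × 1.31 / (√0.00072) = 0.6835.
Trying y = 0.818 m: A R^(2/3) = 0.9918 — too large.
Trying y = 0.711 m: A R^(2/3) = 0.6825 — ≈ 0.6835.

y_n = 0.711 m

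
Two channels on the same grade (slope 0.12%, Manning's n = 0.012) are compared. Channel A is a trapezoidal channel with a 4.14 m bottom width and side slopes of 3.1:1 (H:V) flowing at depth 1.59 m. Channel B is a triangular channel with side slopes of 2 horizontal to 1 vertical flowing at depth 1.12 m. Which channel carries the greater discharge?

channel A

Channel A: With bottom width b = 4.14 m and side slope z = 3.1: A = (b + zy)y = (4.14 + 3.1×1.59)×1.59 = 14.42 m²; P = b + 2y√(1+z²) = 4.14 + 2×1.59×3.257 = 14.5 m. Hydraulic radius R = A/P = 14.42/14.5 = 0.9946 m. Q_A = (1/0.012)·14.42·0.9946^(2/3)·√0.0012 = 41.48 m³/s.
Channel B: For a triangular section with side slope z = 2: A = zy² = 2×1.12² = 2.509 m²; P = 2y√(1+z²) = 2×1.12×2.236 = 5.009 m. Hydraulic radius R = A/P = 2.509/5.009 = 0.5009 m. Q_B = (1/0.012)·2.509·0.5009^(2/3)·√0.0012 = 4.568 m³/s.
Q_A = 41.48 m³/s vs Q_B = 4.568 m³/s, so channel A carries more.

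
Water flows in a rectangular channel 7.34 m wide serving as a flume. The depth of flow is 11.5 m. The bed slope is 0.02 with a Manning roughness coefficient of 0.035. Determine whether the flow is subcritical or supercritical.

Flow area A = b·y = 7.34 × 11.5 = 84.41 m². Wetted perimeter P = b + 2y = 7.34 + 2×11.5 = 30.34 m.
Hydraulic radius R = A/P = 84.41/30.34 = 2.782 m.
V = (1/n) R^(2/3) √S = (1/0.035) × 2.782^(2/3) × √0.02 = 7.993 m/s. Hydraulic depth D_h = A/T = 84.41/7.34 = 11.5 m.
Froude number Fr = V/√(g·D_h) = 7.993/√(9.81×11.5) = 0.753, which is less than 1, so the flow is subcritical.

subcritical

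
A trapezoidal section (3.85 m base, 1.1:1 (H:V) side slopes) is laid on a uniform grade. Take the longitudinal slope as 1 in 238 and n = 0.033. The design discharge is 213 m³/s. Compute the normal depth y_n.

Manning's equation rearranged: A R^(2/3) = nQ / (1·√S) = 0.033 × 213 / (√0.004202) = 108.4.
At y = 6.69 m: A R^(2/3) = 161.4 — too large.
At y = 5.57 m: A R^(2/3) = 108.4 — matches.

y_n = 5.57 m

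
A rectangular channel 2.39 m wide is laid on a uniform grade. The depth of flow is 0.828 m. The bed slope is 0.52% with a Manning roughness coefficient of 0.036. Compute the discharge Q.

Q = 2.46 m³/s

Flow area A = b·y = 2.39 × 0.828 = 1.979 m². Wetted perimeter P = b + 2y = 2.39 + 2×0.828 = 4.046 m.
Hydraulic radius R = A/P = 1.979/4.046 = 0.4891 m.
Manning's equation: Q = (1/n) A R^(2/3) S^(1/2) = (1/0.036) × 1.979 × 0.4891^(2/3) × 0.0052^(1/2) = 2.46 m³/s.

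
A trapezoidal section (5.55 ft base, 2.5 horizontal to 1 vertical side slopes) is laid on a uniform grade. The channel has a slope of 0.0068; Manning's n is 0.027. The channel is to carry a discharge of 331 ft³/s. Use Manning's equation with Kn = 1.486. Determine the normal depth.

y_n = 3.34 ft

Manning's equation rearranged: A R^(2/3) = nQ / (1.486·√S) = 0.027 × 331 / (1.486 × √0.0068) = 72.93.
At y = 2.45 ft: A R^(2/3) = 37.91 — too small.
At y = 3.34 ft: A R^(2/3) = 73.02 — ≈ 72.93.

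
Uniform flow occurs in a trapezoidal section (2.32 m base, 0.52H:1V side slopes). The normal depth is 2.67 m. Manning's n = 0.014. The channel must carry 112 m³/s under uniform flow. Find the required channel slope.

S = 0.0199

With bottom width b = 2.32 m and side slope z = 0.52: A = (b + zy)y = (2.32 + 0.52×2.67)×2.67 = 9.901 m²; P = b + 2y√(1+z²) = 2.32 + 2×2.67×1.127 = 8.339 m.
Hydraulic radius R = A/P = 9.901/8.339 = 1.187 m.
From Manning's equation, S = [nQ / (1 A R^(2/3))]² = [0.014 × 112 / (1 × 9.901 × 1.187^(2/3))]² = 0.0199.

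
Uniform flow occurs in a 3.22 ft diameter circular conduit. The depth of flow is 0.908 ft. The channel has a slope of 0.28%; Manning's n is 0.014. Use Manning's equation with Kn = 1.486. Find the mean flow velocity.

For a circular section of diameter D = 3.22 ft at depth y = 0.908 ft, the central angle is θ = 2 arccos(1 − 2y/D) = 2.239 rad. Then A = (D²/8)(θ − sin θ) = 1.885 ft² and P = Dθ/2 = 3.605 ft.
Hydraulic radius R = A/P = 1.885/3.605 = 0.5229 ft.
From Manning's equation, V = (1.486/n) R^(2/3) S^(1/2) = (1.486/0.014) × 0.5229^(2/3) × 0.0028^(1/2) = 3.65 ft/s.

V = 3.65 ft/s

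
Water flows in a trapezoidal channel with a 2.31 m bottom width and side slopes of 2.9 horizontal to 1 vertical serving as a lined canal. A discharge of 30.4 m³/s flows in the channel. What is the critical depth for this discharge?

At critical depth, Q² T / (g A³) = 1, i.e. A³/T = Q²/g = 30.4²/9.81 = 94.21.
Try y = 1.29 m: A³/T = 48.57 — too small.
Try y = 1.93 m: A³/T = 263.2 — too large.
Try y = 1.51 m: A³/T = 93.1 — matches.

y_c = 1.51 m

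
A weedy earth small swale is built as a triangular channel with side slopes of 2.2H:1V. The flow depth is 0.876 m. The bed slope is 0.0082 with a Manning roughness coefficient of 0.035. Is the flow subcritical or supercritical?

For a triangular section with side slope z = 2.2: A = zy² = 2.2×0.876² = 1.688 m²; P = 2y√(1+z²) = 2×0.876×2.417 = 4.234 m.
Hydraulic radius R = A/P = 1.688/4.234 = 0.3987 m.
V = (1/n) R^(2/3) √S = (1/0.035) × 0.3987^(2/3) × √0.0082 = 1.402 m/s. Hydraulic depth D_h = A/T = 1.688/3.854 = 0.438 m.
Froude number Fr = V/√(g·D_h) = 1.402/√(9.81×0.438) = 0.676, which is less than 1, so the flow is subcritical.

subcritical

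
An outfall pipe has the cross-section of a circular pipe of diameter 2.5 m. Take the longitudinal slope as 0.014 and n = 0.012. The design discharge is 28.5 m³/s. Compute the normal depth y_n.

y_n = 1.7 m

Manning's equation rearranged: A R^(2/3) = nQ / (1·√S) = 0.012 × 28.5 / (√0.014) = 2.89.
Try y = 1.84 m: A R^(2/3) = 3.2 — too large.
Try y = 1.17 m: A R^(2/3) = 1.601 — too small.
Try y = 1.7 m: A R^(2/3) = 2.89 — matches.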